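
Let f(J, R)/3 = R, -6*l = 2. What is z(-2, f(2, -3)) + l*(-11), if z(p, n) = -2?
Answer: 5/3 ≈ 1.6667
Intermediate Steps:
l = -⅓ (l = -⅙*2 = -⅓ ≈ -0.33333)
f(J, R) = 3*R
z(-2, f(2, -3)) + l*(-11) = -2 - ⅓*(-11) = -2 + 11/3 = 5/3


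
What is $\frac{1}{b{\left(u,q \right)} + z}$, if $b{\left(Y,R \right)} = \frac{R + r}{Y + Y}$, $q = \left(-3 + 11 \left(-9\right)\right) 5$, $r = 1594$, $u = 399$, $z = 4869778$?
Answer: $\frac{399}{1943041964} \approx 2.0535 \cdot 10^{-7}$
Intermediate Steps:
$q = -510$ ($q = \left(-3 - 99\right) 5 = \left(-102\right) 5 = -510$)
$b{\left(Y,R \right)} = \frac{1594 + R}{2 Y}$ ($b{\left(Y,R \right)} = \frac{R + 1594}{Y + Y} = \frac{1594 + R}{2 Y}$)
$\frac{1}{b{\left(u,q \right)} + z} = \frac{1}{\frac{1594 - 510}{2 \cdot 399} + 4869778} = \frac{1}{\frac{1}{2} \cdot \frac{1}{399} \cdot 1084 + 4869778} = \frac{1}{\frac{542}{399} + 4869778} = \frac{1}{\frac{1943041964}{399}} = \frac{399}{1943041964}$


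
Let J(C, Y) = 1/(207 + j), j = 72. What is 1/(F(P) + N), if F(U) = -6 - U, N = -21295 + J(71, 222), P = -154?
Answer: -279/5900012 ≈ -4.7288e-5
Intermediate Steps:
J(C, Y) = 1/279 (J(C, Y) = 1/(207 + 72) = 1/279)
N = -5941304/279 (N = -21295 + 1/279 = -5941304/279 ≈ -21295.)
1/(F(P) + N) = 1/((-6 - 1*(-154)) - 5941304/279) = 1/((-6 + 154) - 5941304/279) = 1/(148 - 5941304/279) = 1/(-5900012/279) = -279/5900012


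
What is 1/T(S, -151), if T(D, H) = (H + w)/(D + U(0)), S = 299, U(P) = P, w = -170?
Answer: -299/321 ≈ -0.93146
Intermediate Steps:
T(D, H) = (-170 + H)/D (T(D, H) = (H - 170)/(D + 0) = (-170 + H)/D)
1/T(S, -151) = 1/((-170 - 151)/299) = 1/((1/299)*(-321)) = 1/(-321/299) = -299/321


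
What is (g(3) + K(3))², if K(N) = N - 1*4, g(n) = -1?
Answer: 4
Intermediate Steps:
K(N) = -4 + N (K(N) = N - 4 = -4 + N)
(g(3) + K(3))² = (-1 + (-4 + 3))² = (-1 - 1)² = (-2)² = 4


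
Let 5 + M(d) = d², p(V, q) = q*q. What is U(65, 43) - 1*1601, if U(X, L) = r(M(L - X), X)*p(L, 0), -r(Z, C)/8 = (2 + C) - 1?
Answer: -1601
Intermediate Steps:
p(V, q) = q²
M(d) = -5 + d²
r(Z, C) = -8 - 8*C (r(Z, C) = -8*((2 + C) - 1) = -8*(1 + C) = -8 - 8*C)
U(X, L) = 0 (U(X, L) = (-8 - 8*X)*0² = (-8 - 8*X)*0 = 0)
U(65, 43) - 1*1601 = 0 - 1*1601 = 0 - 1601 = -1601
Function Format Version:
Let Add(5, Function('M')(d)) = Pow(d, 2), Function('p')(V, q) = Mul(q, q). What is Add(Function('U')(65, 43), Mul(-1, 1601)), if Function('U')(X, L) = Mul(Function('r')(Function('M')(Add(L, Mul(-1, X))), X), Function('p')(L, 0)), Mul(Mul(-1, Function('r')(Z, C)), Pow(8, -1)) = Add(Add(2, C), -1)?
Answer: -1601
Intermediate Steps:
Function('p')(V, q) = Pow(q, 2)
Function('M')(d) = Add(-5, Pow(d, 2))
Function('r')(Z, C) = Add(-8, Mul(-8, C)) (Function('r')(Z, C) = Mul(-8, Add(Add(2, C), -1)) = Mul(-8, Add(1, C)) = Add(-8, Mul(-8, C)))
Function('U')(X, L) = 0 (Function('U')(X, L) = Mul(Add(-8, Mul(-8, X)), Pow(0, 2)) = Mul(Add(-8, Mul(-8, X)), 0) = 0)
Add(Function('U')(65, 43), Mul(-1, 1601)) = Add(0, Mul(-1, 1601)) = Add(0, -1601) = -1601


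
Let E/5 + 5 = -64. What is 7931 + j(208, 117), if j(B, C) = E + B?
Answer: 7794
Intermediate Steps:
E = -345 (E = -25 + 5*(-64) = -25 - 320 = -345)
j(B, C) = -345 + B
7931 + j(208, 117) = 7931 + (-345 + 208) = 7931 - 137 = 7794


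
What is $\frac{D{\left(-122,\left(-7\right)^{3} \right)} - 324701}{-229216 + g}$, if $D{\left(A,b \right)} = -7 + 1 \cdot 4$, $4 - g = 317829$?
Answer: $\frac{324704}{547041} \approx 0.59356$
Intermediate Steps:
$g = -317825$ ($g = 4 - 317829 = -317825$)
$D{\left(A,b \right)} = -3$ ($D{\left(A,b \right)} = -7 + 4 = -3$)
$\frac{D{\left(-122,\left(-7\right)^{3} \right)} - 324701}{-229216 + g} = \frac{-3 - 324701}{-229216 - 317825} = - \frac{324704}{-547041} = \left(-324704\right) \left(- \frac{1}{547041}\right) = \frac{324704}{547041}$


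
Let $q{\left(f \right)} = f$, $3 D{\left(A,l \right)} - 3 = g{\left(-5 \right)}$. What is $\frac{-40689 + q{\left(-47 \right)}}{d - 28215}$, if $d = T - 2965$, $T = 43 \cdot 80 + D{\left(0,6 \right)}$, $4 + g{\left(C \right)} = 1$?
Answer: $\frac{536}{365} \approx 1.4685$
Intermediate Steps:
$g{\left(C \right)} = -3$ ($g{\left(C \right)} = -4 + 1 = -3$)
$D{\left(A,l \right)} = 0$ ($D{\left(A,l \right)} = 1 + \frac{1}{3} \left(-3\right) = 1 - 1 = 0$)
$T = 3440$ ($T = 43 \cdot 80 + 0 = 3440 + 0 = 3440$)
$d = 475$ ($d = 3440 - 2965 = 475$)
$\frac{-40689 + q{\left(-47 \right)}}{d - 28215} = \frac{-40689 - 47}{475 - 28215} = - \frac{40736}{-27740} = \left(-40736\right) \left(- \frac{1}{27740}\right) = \frac{536}{365}$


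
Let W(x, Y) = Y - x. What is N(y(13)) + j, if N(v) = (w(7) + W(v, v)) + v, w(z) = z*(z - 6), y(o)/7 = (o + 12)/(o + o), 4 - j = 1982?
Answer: -51071/26 ≈ -1964.3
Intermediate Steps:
j = -1978 (j = 4 - 1*1982 = 4 - 1982 = -1978)
y(o) = 7*(12 + o)/(2*o) (y(o) = 7*((o + 12)/(o + o)) = 7*((12 + o)/((2*o))) = 7*((12 + o)*(1/(2*o))) = 7*((12 + o)/(2*o)) = 7*(12 + o)/(2*o))
w(z) = z*(-6 + z)
N(v) = 7 + v (N(v) = (7*(-6 + 7) + (v - v)) + v = (7*1 + 0) + v = (7 + 0) + v = 7 + v)
N(y(13)) + j = (7 + (7/2 + 42/13)) - 1978 = (7 + 175/26) - 1978 = 357/26 - 1978 = -51071/26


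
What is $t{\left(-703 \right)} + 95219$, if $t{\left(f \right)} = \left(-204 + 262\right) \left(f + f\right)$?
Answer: $13671$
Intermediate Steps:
$t{\left(f \right)} = 116 f$ ($t{\left(f \right)} = 58 \cdot 2 f = 116 f$)
$t{\left(-703 \right)} + 95219 = 116 \left(-703\right) + 95219 = -81548 + 95219 = 13671$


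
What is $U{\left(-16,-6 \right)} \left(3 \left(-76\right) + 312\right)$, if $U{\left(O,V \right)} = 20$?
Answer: $1680$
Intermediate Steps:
$U{\left(-16,-6 \right)} \left(3 \left(-76\right) + 312\right) = 20 \left(3 \left(-76\right) + 312\right) = 20 \left(-228 + 312\right) = 20 \cdot 84 = 1680$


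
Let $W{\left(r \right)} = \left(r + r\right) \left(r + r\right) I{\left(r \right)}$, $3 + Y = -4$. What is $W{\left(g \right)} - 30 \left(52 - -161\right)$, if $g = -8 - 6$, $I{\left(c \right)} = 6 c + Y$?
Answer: $-77734$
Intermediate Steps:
$Y = -7$ ($Y = -3 - 4 = -7$)
$I{\left(c \right)} = -7 + 6 c$ ($I{\left(c \right)} = 6 c - 7 = -7 + 6 c$)
$g = -14$
$W{\left(r \right)} = 4 r^{2} \left(-7 + 6 r\right)$ ($W{\left(r \right)} = \left(r + r\right) \left(r + r\right) \left(-7 + 6 r\right) = 2 r 2 r \left(-7 + 6 r\right) = 4 r^{2} \left(-7 + 6 r\right)$)
$W{\left(g \right)} - 30 \left(52 - -161\right) = \left(-14\right)^{2} \left(-28 + 24 \left(-14\right)\right) - 30 \left(52 - -161\right) = 196 \left(-28 - 336\right) - 30 \left(52 + 161\right) = 196 \left(-364\right) - 6390 = -71344 - 6390 = -77734$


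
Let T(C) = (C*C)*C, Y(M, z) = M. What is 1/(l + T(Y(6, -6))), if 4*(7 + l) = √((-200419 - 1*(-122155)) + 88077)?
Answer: 3344/689083 - 4*√9813/689083 ≈ 0.0042778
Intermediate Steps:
T(C) = C³ (T(C) = C²*C = C³)
l = -7 + √9813/4 (l = -7 + √((-200419 - 1*(-122155)) + 88077)/4 = -7 + √((-200419 + 122155) + 88077)/4 = -7 + √(-78264 + 88077)/4 = -7 + √9813/4 ≈ 17.765)
1/(l + T(Y(6, -6))) = 1/((-7 + √9813/4) + 6³) = 1/((-7 + √9813/4) + 216) = 1/(209 + √9813/4)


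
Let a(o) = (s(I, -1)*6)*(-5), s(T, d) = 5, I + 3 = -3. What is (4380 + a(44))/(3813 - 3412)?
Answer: 4230/401 ≈ 10.549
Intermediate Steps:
I = -6 (I = -3 - 3 = -6)
a(o) = -150 (a(o) = (5*6)*(-5) = 30*(-5) = -150)
(4380 + a(44))/(3813 - 3412) = (4380 - 150)/(3813 - 3412) = 4230/401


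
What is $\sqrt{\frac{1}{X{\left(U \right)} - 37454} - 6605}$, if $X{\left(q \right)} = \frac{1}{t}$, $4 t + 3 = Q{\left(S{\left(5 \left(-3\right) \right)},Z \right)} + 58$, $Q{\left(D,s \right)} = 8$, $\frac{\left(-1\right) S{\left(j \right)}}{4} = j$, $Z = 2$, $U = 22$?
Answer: $\frac{i \sqrt{36774676624849094}}{2359598} \approx 81.271 i$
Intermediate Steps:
$S{\left(j \right)} = - 4 j$
$t = \frac{63}{4}$ ($t = - \frac{3}{4} + \frac{8 + 58}{4} = - \frac{3}{4} + \frac{1}{4} \cdot 66 = - \frac{3}{4} + \frac{33}{2} = \frac{63}{4} \approx 15.75$)
$X{\left(q \right)} = \frac{4}{63}$ ($X{\left(q \right)} = \frac{1}{\frac{63}{4}} = \frac{4}{63}$)
$\sqrt{\frac{1}{X{\left(U \right)} - 37454} - 6605} = \sqrt{\frac{1}{\frac{4}{63} - 37454} - 6605} = \sqrt{\frac{1}{- \frac{2359598}{63}} - 6605} = \sqrt{- \frac{63}{2359598} - 6605} = \sqrt{- \frac{15585144853}{2359598}} = \frac{i \sqrt{36774676624849094}}{2359598}$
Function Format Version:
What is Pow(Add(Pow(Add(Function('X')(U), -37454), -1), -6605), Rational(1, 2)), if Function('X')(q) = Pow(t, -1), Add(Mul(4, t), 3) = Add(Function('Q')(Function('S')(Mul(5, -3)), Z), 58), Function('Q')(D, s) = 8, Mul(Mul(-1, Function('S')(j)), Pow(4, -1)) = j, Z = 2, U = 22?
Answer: Mul(Rational(1, 2359598), I, Pow(36774676624849094, Rational(1, 2))) ≈ Mul(81.271, I)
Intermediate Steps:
Function('S')(j) = Mul(-4, j)
t = Rational(63, 4) (t = Add(Rational(-3, 4), Mul(Rational(1, 4), Add(8, 58))) = Add(Rational(-3, 4), Mul(Rational(1, 4), 66)) = Add(Rational(-3, 4), Rational(33, 2)) = Rational(63, 4) ≈ 15.750)
Function('X')(q) = Rational(4, 63) (Function('X')(q) = Pow(Rational(63, 4), -1) = Rational(4, 63))
Pow(Add(Pow(Add(Function('X')(U), -37454), -1), -6605), Rational(1, 2)) = Pow(Add(Pow(Add(Rational(4, 63), -37454), -1), -6605), Rational(1, 2)) = Pow(Add(Pow(Rational(-2359598, 63), -1), -6605), Rational(1, 2)) = Pow(Add(Rational(-63, 2359598), -6605), Rational(1, 2)) = Pow(Rational(-15585144853, 2359598), Rational(1, 2)) = Mul(Rational(1, 2359598), I, Pow(36774676624849094, Rational(1, 2)))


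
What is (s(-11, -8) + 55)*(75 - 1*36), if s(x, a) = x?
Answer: 1716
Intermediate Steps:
(s(-11, -8) + 55)*(75 - 1*36) = (-11 + 55)*(75 - 1*36) = 44*(75 - 36) = 44*39 = 1716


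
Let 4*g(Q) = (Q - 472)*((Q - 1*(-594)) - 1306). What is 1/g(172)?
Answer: 1/40500 ≈ 2.4691e-5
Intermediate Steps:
g(Q) = (-712 + Q)*(-472 + Q)/4 (g(Q) = ((Q - 472)*((Q - 1*(-594)) - 1306))/4 = ((-472 + Q)*((Q + 594) - 1306))/4 = ((-472 + Q)*((594 + Q) - 1306))/4 = ((-472 + Q)*(-712 + Q))/4 = ((-712 + Q)*(-472 + Q))/4 = (-712 + Q)*(-472 + Q)/4)
1/g(172) = 1/(84016 - 296*172 + (¼)*172²) = 1/(84016 - 50912 + (¼)*29584) = 1/(84016 - 50912 + 7396) = 1/40500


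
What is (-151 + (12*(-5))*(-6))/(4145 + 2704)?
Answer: 209/6849 ≈ 0.030515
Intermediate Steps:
(-151 + (12*(-5))*(-6))/(4145 + 2704) = (-151 - 60*(-6))/6849 = (-151 + 360)*(1/6849) = 209*(1/6849) = 209/6849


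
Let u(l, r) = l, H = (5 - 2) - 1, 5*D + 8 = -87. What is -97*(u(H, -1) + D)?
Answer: 1649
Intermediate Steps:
D = -19 (D = -8/5 + (⅕)*(-87) = -8/5 - 87/5 = -19)
H = 2 (H = 3 - 1 = 2)
-97*(u(H, -1) + D) = -97*(2 - 19) = -97*(-17) = 1649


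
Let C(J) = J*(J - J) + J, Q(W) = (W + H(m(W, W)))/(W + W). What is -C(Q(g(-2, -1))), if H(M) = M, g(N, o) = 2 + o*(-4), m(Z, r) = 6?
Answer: -1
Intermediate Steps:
g(N, o) = 2 - 4*o
Q(W) = (6 + W)/(2*W) (Q(W) = (W + 6)/(W + W) = (6 + W)/((2*W)) = (6 + W)*(1/(2*W)) = (6 + W)/(2*W))
C(J) = J (C(J) = J*0 + J = 0 + J = J)
-C(Q(g(-2, -1))) = -(6 + (2 - 4*(-1)))/(2*(2 - 4*(-1))) = -(6 + (2 + 4))/(2*(2 + 4)) = -(6 + 6)/(2*6) = -12/(2*6) = -1*1 = -1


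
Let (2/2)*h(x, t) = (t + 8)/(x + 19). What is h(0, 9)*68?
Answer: 1156/19 ≈ 60.842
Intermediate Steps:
h(x, t) = (8 + t)/(19 + x) (h(x, t) = (t + 8)/(x + 19) = (8 + t)/(19 + x))
h(0, 9)*68 = ((8 + 9)/(19 + 0))*68 = (17/19)*68 = 1156/19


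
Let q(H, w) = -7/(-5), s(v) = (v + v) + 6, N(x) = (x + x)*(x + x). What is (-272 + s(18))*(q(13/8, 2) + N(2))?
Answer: -4002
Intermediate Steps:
N(x) = 4*x**2 (N(x) = (2*x)*(2*x) = 4*x**2)
s(v) = 6 + 2*v (s(v) = 2*v + 6 = 6 + 2*v)
q(H, w) = 7/5 (q(H, w) = -7*(-1/5) = 7/5)
(-272 + s(18))*(q(13/8, 2) + N(2)) = (-272 + (6 + 2*18))*(7/5 + 4*2**2) = (-272 + (6 + 36))*(7/5 + 4*4) = (-272 + 42)*(7/5 + 16) = -230*87/5 = -4002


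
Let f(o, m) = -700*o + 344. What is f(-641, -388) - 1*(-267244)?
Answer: 716288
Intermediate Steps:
f(o, m) = 344 - 700*o
f(-641, -388) - 1*(-267244) = (344 - 700*(-641)) - 1*(-267244) = (344 + 448700) + 267244 = 449044 + 267244 = 716288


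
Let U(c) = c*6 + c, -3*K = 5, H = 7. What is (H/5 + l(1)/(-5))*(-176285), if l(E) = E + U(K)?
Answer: -1868621/3 ≈ -6.2287e+5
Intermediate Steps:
K = -5/3 (K = -⅓*5 = -5/3 ≈ -1.6667)
U(c) = 7*c (U(c) = 6*c + c = 7*c)
l(E) = -35/3 + E (l(E) = E + 7*(-5/3) = E - 35/3 = -35/3 + E)
(H/5 + l(1)/(-5))*(-176285) = (7/5 + (-35/3 + 1)/(-5))*(-176285) = (7*(⅕) - 32/3*(-⅕))*(-176285) = (7/5 + 32/15)*(-176285) = (53/15)*(-176285) = -1868621/3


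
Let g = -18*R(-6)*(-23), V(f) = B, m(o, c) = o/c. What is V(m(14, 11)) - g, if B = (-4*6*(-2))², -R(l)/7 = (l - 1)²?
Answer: 144306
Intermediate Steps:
R(l) = -7*(-1 + l)² (R(l) = -7*(l - 1)² = -7*(-1 + l)²)
B = 2304 (B = (-24*(-2))² = 48² = 2304)
V(f) = 2304
g = -142002 (g = -(-126)*(-1 - 6)²*(-23) = -(-126)*(-7)²*(-23) = -(-126)*49*(-23) = -18*(-343)*(-23) = 6174*(-23) = -142002)
V(m(14, 11)) - g = 2304 - 1*(-142002) = 2304 + 142002 = 144306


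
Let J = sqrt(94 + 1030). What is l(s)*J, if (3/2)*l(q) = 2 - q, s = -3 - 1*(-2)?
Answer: 4*sqrt(281) ≈ 67.052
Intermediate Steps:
s = -1 (s = -3 + 2 = -1)
l(q) = 4/3 - 2*q/3 (l(q) = 2*(2 - q)/3 = 4/3 - 2*q/3)
J = 2*sqrt(281) (J = sqrt(1124) = 2*sqrt(281) ≈ 33.526)
l(s)*J = (4/3 - 2/3*(-1))*(2*sqrt(281)) = (4/3 + 2/3)*(2*sqrt(281)) = 2*(2*sqrt(281)) = 4*sqrt(281)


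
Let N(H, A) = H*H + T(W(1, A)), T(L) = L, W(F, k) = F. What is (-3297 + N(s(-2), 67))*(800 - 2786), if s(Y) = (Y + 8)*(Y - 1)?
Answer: 5902392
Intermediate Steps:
s(Y) = (-1 + Y)*(8 + Y) (s(Y) = (8 + Y)*(-1 + Y) = (-1 + Y)*(8 + Y))
N(H, A) = 1 + H**2 (N(H, A) = H*H + 1 = H**2 + 1 = 1 + H**2)
(-3297 + N(s(-2), 67))*(800 - 2786) = (-3297 + (1 + (-8 + (-2)**2 + 7*(-2))**2))*(800 - 2786) = (-3297 + (1 + (-8 + 4 - 14)**2))*(-1986) = (-3297 + (1 + (-18)**2))*(-1986) = (-3297 + (1 + 324))*(-1986) = (-3297 + 325)*(-1986) = -2972*(-1986) = 5902392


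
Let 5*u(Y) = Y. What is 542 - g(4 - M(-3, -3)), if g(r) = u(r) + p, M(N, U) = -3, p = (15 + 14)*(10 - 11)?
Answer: 2848/5 ≈ 569.60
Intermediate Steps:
p = -29 (p = 29*(-1) = -29)
u(Y) = Y/5
g(r) = -29 + r/5 (g(r) = r/5 - 29 = -29 + r/5)
542 - g(4 - M(-3, -3)) = 542 - (-29 + (4 - 1*(-3))/5) = 542 - (-29 + (4 + 3)/5) = 542 - (-29 + (⅕)*7) = 542 - (-29 + 7/5) = 542 - 1*(-138/5) = 542 + 138/5 = 2848/5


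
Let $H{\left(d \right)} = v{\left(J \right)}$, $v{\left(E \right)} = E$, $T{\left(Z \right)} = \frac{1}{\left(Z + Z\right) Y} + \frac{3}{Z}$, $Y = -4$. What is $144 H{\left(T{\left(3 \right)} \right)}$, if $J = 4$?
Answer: $576$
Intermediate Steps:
$T{\left(Z \right)} = \frac{23}{8 Z}$ ($T{\left(Z \right)} = \frac{1}{\left(Z + Z\right) \left(-4\right)} + \frac{3}{Z} = \frac{1}{2 Z} \left(- \frac{1}{4}\right) + \frac{3}{Z} = - \frac{1}{8 Z} + \frac{3}{Z} = \frac{23}{8 Z}$)
$H{\left(d \right)} = 4$
$144 H{\left(T{\left(3 \right)} \right)} = 144 \cdot 4 = 576$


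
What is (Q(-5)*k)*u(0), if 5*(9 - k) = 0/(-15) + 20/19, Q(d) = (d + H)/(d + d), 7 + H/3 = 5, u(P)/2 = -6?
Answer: -11022/95 ≈ -116.02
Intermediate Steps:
u(P) = -12 (u(P) = 2*(-6) = -12)
H = -6 (H = -21 + 3*5 = -21 + 15 = -6)
Q(d) = (-6 + d)/(2*d) (Q(d) = (d - 6)/(d + d) = (-6 + d)/((2*d)) = (-6 + d)*(1/(2*d)) = (-6 + d)/(2*d))
k = 167/19 (k = 9 - (0/(-15) + 20/19)/5 = 9 - (0*(-1/15) + 20*(1/19))/5 = 9 - (0 + 20/19)/5 = 9 - 1/5*20/19 = 9 - 4/19 = 167/19 ≈ 8.7895)
(Q(-5)*k)*u(0) = (((1/2)*(-6 - 5)/(-5))*(167/19))*(-12) = (((1/2)*(-1/5)*(-11))*(167/19))*(-12) = ((11/10)*(167/19))*(-12) = (1837/190)*(-12) = -11022/95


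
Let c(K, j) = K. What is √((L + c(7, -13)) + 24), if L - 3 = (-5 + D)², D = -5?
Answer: √134 ≈ 11.576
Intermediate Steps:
L = 103 (L = 3 + (-5 - 5)² = 3 + (-10)² = 3 + 100 = 103)
√((L + c(7, -13)) + 24) = √((103 + 7) + 24) = √(110 + 24) = √134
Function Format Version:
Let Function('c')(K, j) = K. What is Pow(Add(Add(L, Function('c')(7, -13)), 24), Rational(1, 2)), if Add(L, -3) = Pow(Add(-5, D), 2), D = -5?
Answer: Pow(134, Rational(1, 2)) ≈ 11.576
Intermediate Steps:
L = 103 (L = Add(3, Pow(Add(-5, -5), 2)) = Add(3, Pow(-10, 2)) = Add(3, 100) = 103)
Pow(Add(Add(L, Function('c')(7, -13)), 24), Rational(1, 2)) = Pow(Add(Add(103, 7), 24), Rational(1, 2)) = Pow(Add(110, 24), Rational(1, 2)) = Pow(134, Rational(1, 2))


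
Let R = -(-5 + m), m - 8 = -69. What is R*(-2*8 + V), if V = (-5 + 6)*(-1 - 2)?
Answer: -1254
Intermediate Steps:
m = -61 (m = 8 - 69 = -61)
V = -3 (V = 1*(-3) = -3)
R = 66 (R = -(-5 - 61) = -1*(-66) = 66)
R*(-2*8 + V) = 66*(-2*8 - 3) = 66*(-16 - 3) = 66*(-19) = -1254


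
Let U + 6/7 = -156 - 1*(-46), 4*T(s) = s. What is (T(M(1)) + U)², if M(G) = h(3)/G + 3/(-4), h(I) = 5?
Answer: 151216209/12544 ≈ 12055.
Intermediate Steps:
M(G) = -¾ + 5/G (M(G) = 5/G + 3/(-4) = 5/G + 3*(-¼) = 5/G - ¾ = -¾ + 5/G)
T(s) = s/4
U = -776/7 (U = -6/7 + (-156 - 1*(-46)) = -6/7 + (-156 + 46) = -6/7 - 110 = -776/7 ≈ -110.86)
(T(M(1)) + U)² = ((-¾ + 5/1)/4 - 776/7)² = ((-¾ + 5*1)/4 - 776/7)² = ((-¾ + 5)/4 - 776/7)² = ((¼)*(17/4) - 776/7)² = (17/16 - 776/7)² = (-12297/112)² = 151216209/12544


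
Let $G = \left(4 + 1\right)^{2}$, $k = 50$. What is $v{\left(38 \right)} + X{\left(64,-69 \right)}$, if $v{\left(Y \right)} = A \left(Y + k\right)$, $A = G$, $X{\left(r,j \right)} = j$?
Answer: $2131$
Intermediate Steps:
$G = 25$ ($G = 5^{2} = 25$)
$A = 25$
$v{\left(Y \right)} = 1250 + 25 Y$ ($v{\left(Y \right)} = 25 \left(Y + 50\right) = 25 \left(50 + Y\right) = 1250 + 25 Y$)
$v{\left(38 \right)} + X{\left(64,-69 \right)} = \left(1250 + 25 \cdot 38\right) - 69 = \left(1250 + 950\right) - 69 = 2200 - 69 = 2131$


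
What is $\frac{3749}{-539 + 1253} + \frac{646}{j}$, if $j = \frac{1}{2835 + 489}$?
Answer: $\frac{1533178805}{714} \approx 2.1473 \cdot 10^{6}$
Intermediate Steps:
$j = \frac{1}{3324} \approx 0.00030084$
$\frac{3749}{-539 + 1253} + \frac{646}{j} = \frac{3749}{-539 + 1253} + 646 \frac{1}{\frac{1}{3324}} = \frac{3749}{714} + 646 \cdot 3324 = 3749 \cdot \frac{1}{714} + 2147304 = \frac{3749}{714} + 2147304 = \frac{1533178805}{714}$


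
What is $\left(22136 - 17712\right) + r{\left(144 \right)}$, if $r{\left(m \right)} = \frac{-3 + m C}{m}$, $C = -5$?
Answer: $\frac{212111}{48} \approx 4419.0$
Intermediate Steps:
$r{\left(m \right)} = \frac{-3 - 5 m}{m}$ ($r{\left(m \right)} = \frac{-3 + m \left(-5\right)}{m} = \frac{-3 - 5 m}{m}$)
$\left(22136 - 17712\right) + r{\left(144 \right)} = \left(22136 - 17712\right) - \left(5 + \frac{3}{144}\right) = 4424 - \frac{241}{48} = \frac{212111}{48}$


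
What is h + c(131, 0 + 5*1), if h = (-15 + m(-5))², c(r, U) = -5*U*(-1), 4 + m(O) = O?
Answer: 601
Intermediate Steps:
m(O) = -4 + O
c(r, U) = 5*U
h = 576 (h = (-15 + (-4 - 5))² = (-15 - 9)² = (-24)² = 576)
h + c(131, 0 + 5*1) = 576 + 5*(0 + 5*1) = 576 + 5*(0 + 5) = 576 + 5*5 = 576 + 25 = 601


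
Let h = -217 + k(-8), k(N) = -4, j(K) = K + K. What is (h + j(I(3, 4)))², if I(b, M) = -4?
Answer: 52441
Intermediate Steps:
j(K) = 2*K
h = -221 (h = -217 - 4 = -221)
(h + j(I(3, 4)))² = (-221 + 2*(-4))² = (-221 - 8)² = (-229)² = 52441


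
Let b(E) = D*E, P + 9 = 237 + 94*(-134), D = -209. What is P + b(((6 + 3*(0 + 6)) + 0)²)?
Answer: -132752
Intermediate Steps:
P = -12368 (P = -9 + (237 + 94*(-134)) = -9 + (237 - 12596) = -9 - 12359 = -12368)
b(E) = -209*E
P + b(((6 + 3*(0 + 6)) + 0)²) = -12368 - 209*((6 + 3*(0 + 6)) + 0)² = -12368 - 209*((6 + 3*6) + 0)² = -12368 - 209*((6 + 18) + 0)² = -12368 - 209*(24 + 0)² = -12368 - 209*24² = -12368 - 209*576 = -12368 - 120384 = -132752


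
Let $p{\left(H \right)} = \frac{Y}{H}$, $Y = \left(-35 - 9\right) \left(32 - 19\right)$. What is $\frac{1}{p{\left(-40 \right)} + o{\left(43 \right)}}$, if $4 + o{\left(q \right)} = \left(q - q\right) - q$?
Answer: $- \frac{10}{327} \approx -0.030581$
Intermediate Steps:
$Y = -572$ ($Y = \left(-44\right) 13 = -572$)
$p{\left(H \right)} = - \frac{572}{H}$
$o{\left(q \right)} = -4 - q$ ($o{\left(q \right)} = -4 + \left(\left(q - q\right) - q\right) = -4 + \left(0 - q\right) = -4 - q$)
$\frac{1}{p{\left(-40 \right)} + o{\left(43 \right)}} = \frac{1}{- \frac{572}{-40} - 47} = \frac{1}{\left(-572\right) \left(- \frac{1}{40}\right) - 47} = \frac{1}{\frac{143}{10} - 47} = \frac{1}{- \frac{327}{10}} = - \frac{10}{327}$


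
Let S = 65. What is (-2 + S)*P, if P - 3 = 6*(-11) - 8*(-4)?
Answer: -1953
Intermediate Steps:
P = -31 (P = 3 + (6*(-11) - 8*(-4)) = 3 + (-66 - 1*(-32)) = 3 + (-66 + 32) = 3 - 34 = -31)
(-2 + S)*P = (-2 + 65)*(-31) = 63*(-31) = -1953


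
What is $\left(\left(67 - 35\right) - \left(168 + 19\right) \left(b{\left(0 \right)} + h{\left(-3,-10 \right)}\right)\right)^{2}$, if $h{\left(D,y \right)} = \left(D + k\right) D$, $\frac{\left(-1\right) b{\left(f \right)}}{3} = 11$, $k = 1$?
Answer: $25816561$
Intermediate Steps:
$b{\left(f \right)} = -33$ ($b{\left(f \right)} = \left(-3\right) 11 = -33$)
$h{\left(D,y \right)} = D \left(1 + D\right)$ ($h{\left(D,y \right)} = \left(D + 1\right) D = \left(1 + D\right) D = D \left(1 + D\right)$)
$\left(\left(67 - 35\right) - \left(168 + 19\right) \left(b{\left(0 \right)} + h{\left(-3,-10 \right)}\right)\right)^{2} = \left(\left(67 - 35\right) - \left(168 + 19\right) \left(-33 - 3 \left(1 - 3\right)\right)\right)^{2} = \left(32 - 187 \left(-33 - -6\right)\right)^{2} = \left(32 - 187 \left(-33 + 6\right)\right)^{2} = \left(32 - 187 \left(-27\right)\right)^{2} = \left(32 - -5049\right)^{2} = \left(32 + 5049\right)^{2} = 5081^{2} = 25816561$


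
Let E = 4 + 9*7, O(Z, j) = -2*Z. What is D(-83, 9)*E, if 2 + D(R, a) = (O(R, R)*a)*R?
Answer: -8308268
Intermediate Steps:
E = 67 (E = 4 + 63 = 67)
D(R, a) = -2 - 2*a*R² (D(R, a) = -2 + ((-2*R)*a)*R = -2 + (-2*R*a)*R = -2 - 2*a*R²)
D(-83, 9)*E = (-2 - 2*9*(-83)²)*67 = (-2 - 2*9*6889)*67 = (-2 - 124002)*67 = -124004*67 = -8308268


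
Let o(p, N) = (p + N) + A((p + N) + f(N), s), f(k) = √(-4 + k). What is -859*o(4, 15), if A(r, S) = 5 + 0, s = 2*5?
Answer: -20616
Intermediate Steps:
s = 10
A(r, S) = 5
o(p, N) = 5 + N + p (o(p, N) = (p + N) + 5 = (N + p) + 5 = 5 + N + p)
-859*o(4, 15) = -859*(5 + 15 + 4) = -859*24 = -20616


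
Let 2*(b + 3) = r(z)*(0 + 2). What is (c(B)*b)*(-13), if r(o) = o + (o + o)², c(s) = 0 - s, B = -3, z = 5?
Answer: -3978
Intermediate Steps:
c(s) = -s
r(o) = o + 4*o² (r(o) = o + (2*o)² = o + 4*o²)
b = 102 (b = -3 + ((5*(1 + 4*5))*(0 + 2))/2 = -3 + ((5*(1 + 20))*2)/2 = -3 + ((5*21)*2)/2 = -3 + (105*2)/2 = -3 + (½)*210 = -3 + 105 = 102)
(c(B)*b)*(-13) = (-1*(-3)*102)*(-13) = (3*102)*(-13) = 306*(-13) = -3978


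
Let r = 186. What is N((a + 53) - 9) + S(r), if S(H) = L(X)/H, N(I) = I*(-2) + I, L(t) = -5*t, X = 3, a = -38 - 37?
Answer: 1917/62 ≈ 30.919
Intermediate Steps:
a = -75
N(I) = -I (N(I) = -2*I + I = -I)
S(H) = -15/H (S(H) = (-5*3)/H = -15/H)
N((a + 53) - 9) + S(r) = -((-75 + 53) - 9) - 15/186 = -(-22 - 9) - 15*1/186 = -1*(-31) - 5/62 = 31 - 5/62 = 1917/62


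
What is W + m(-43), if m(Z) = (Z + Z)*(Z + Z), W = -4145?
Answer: 3251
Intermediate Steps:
m(Z) = 4*Z² (m(Z) = (2*Z)*(2*Z) = 4*Z²)
W + m(-43) = -4145 + 4*(-43)² = -4145 + 4*1849 = -4145 + 7396 = 3251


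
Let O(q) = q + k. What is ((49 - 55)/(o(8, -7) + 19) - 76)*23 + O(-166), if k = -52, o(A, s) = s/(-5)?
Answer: -33537/17 ≈ -1972.8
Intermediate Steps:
o(A, s) = -s/5 (o(A, s) = s*(-1/5) = -s/5)
O(q) = -52 + q (O(q) = q - 52 = -52 + q)
((49 - 55)/(o(8, -7) + 19) - 76)*23 + O(-166) = ((49 - 55)/(-1/5*(-7) + 19) - 76)*23 + (-52 - 166) = (-6/(7/5 + 19) - 76)*23 - 218 = (-6/102/5 - 76)*23 - 218 = (-6*5/102 - 76)*23 - 218 = (-5/17 - 76)*23 - 218 = -1297/17*23 - 218 = -29831/17 - 218 = -33537/17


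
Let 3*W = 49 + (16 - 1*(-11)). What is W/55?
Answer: 76/165 ≈ 0.46061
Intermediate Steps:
W = 76/3 (W = (49 + (16 - 1*(-11)))/3 = (49 + (16 + 11))/3 = (49 + 27)/3 = (⅓)*76 = 76/3 ≈ 25.333)
W/55 = (76/3)/55 = (76/3)*(1/55) = 76/165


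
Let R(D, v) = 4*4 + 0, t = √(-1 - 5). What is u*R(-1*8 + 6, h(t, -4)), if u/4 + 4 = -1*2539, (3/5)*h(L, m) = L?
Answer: -162752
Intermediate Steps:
t = I*√6 (t = √(-6) = I*√6 ≈ 2.4495*I)
h(L, m) = 5*L/3
R(D, v) = 16 (R(D, v) = 16 + 0 = 16)
u = -10172 (u = -16 + 4*(-1*2539) = -16 + 4*(-2539) = -16 - 10156 = -10172)
u*R(-1*8 + 6, h(t, -4)) = -10172*16 = -162752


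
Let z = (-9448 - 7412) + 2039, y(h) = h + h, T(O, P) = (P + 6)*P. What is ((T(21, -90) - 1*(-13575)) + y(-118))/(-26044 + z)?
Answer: -20899/40865 ≈ -0.51142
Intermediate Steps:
T(O, P) = P*(6 + P) (T(O, P) = (6 + P)*P = P*(6 + P))
y(h) = 2*h
z = -14821 (z = -16860 + 2039 = -14821)
((T(21, -90) - 1*(-13575)) + y(-118))/(-26044 + z) = ((-90*(6 - 90) - 1*(-13575)) + 2*(-118))/(-26044 - 14821) = ((-90*(-84) + 13575) - 236)/(-40865) = ((7560 + 13575) - 236)*(-1/40865) = (21135 - 236)*(-1/40865) = 20899*(-1/40865) = -20899/40865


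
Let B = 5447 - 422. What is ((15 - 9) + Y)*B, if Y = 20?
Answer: 130650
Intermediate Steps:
B = 5025
((15 - 9) + Y)*B = ((15 - 9) + 20)*5025 = (6 + 20)*5025 = 26*5025 = 130650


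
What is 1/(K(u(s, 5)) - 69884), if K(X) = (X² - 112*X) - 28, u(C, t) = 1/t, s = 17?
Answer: -25/1748359 ≈ -1.4299e-5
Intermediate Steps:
K(X) = -28 + X² - 112*X
1/(K(u(s, 5)) - 69884) = 1/((-28 + (1/5)² - 112/5) - 69884) = 1/((-28 + (⅕)² - 112*⅕) - 69884) = 1/((-28 + 1/25 - 112/5) - 69884) = 1/(-1259/25 - 69884) = 1/(-1748359/25) = -25/1748359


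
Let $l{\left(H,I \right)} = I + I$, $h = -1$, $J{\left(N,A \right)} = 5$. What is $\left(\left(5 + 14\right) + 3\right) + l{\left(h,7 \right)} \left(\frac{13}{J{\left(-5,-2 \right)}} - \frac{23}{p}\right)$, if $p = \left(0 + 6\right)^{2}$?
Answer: $\frac{4451}{90} \approx 49.456$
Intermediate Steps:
$p = 36$ ($p = 6^{2} = 36$)
$l{\left(H,I \right)} = 2 I$
$\left(\left(5 + 14\right) + 3\right) + l{\left(h,7 \right)} \left(\frac{13}{J{\left(-5,-2 \right)}} - \frac{23}{p}\right) = \left(\left(5 + 14\right) + 3\right) + 2 \cdot 7 \left(\frac{13}{5} - \frac{23}{36}\right) = \left(19 + 3\right) + 14 \left(13 \cdot \frac{1}{5} - \frac{23}{36}\right) = 22 + 14 \left(\frac{13}{5} - \frac{23}{36}\right) = 22 + 14 \cdot \frac{353}{180} = 22 + \frac{2471}{90} = \frac{4451}{90}$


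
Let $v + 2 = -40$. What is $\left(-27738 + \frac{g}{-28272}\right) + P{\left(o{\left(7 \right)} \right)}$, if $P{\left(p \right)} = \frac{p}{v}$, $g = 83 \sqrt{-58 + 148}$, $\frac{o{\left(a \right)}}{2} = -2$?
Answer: $- \frac{582496}{21} - \frac{83 \sqrt{10}}{9424} \approx -27738.0$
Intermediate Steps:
$v = -42$ ($v = -2 - 40 = -42$)
$o{\left(a \right)} = -4$ ($o{\left(a \right)} = 2 \left(-2\right) = -4$)
$g = 249 \sqrt{10}$ ($g = 83 \sqrt{90} = 83 \cdot 3 \sqrt{10} = 249 \sqrt{10} \approx 787.41$)
$P{\left(p \right)} = - \frac{p}{42}$ ($P{\left(p \right)} = \frac{p}{-42} = p \left(- \frac{1}{42}\right) = - \frac{p}{42}$)
$\left(-27738 + \frac{g}{-28272}\right) + P{\left(o{\left(7 \right)} \right)} = \left(-27738 + \frac{249 \sqrt{10}}{-28272}\right) - - \frac{2}{21} = \left(-27738 + 249 \sqrt{10} \left(- \frac{1}{28272}\right)\right) + \frac{2}{21} = \left(-27738 - \frac{83 \sqrt{10}}{9424}\right) + \frac{2}{21} = - \frac{582496}{21} - \frac{83 \sqrt{10}}{9424}$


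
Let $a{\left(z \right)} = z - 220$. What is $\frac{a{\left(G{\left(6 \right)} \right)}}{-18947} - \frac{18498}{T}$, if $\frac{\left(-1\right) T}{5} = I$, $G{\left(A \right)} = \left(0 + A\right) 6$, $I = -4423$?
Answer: $- \frac{346412446}{419012905} \approx -0.82673$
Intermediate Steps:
$G{\left(A \right)} = 6 A$ ($G{\left(A \right)} = A 6 = 6 A$)
$T = 22115$ ($T = \left(-5\right) \left(-4423\right) = 22115$)
$a{\left(z \right)} = -220 + z$
$\frac{a{\left(G{\left(6 \right)} \right)}}{-18947} - \frac{18498}{T} = \frac{-220 + 6 \cdot 6}{-18947} - \frac{18498}{22115} = \left(-220 + 36\right) \left(- \frac{1}{18947}\right) - \frac{18498}{22115} = \left(-184\right) \left(- \frac{1}{18947}\right) - \frac{18498}{22115} = \frac{184}{18947} - \frac{18498}{22115} = - \frac{346412446}{419012905}$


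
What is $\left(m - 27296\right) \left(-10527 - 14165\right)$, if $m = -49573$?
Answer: $1898049348$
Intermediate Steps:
$\left(m - 27296\right) \left(-10527 - 14165\right) = \left(-49573 - 27296\right) \left(-10527 - 14165\right) = \left(-76869\right) \left(-24692\right) = 1898049348$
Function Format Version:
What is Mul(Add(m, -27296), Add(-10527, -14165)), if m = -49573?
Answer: 1898049348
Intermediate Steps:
Mul(Add(m, -27296), Add(-10527, -14165)) = Mul(Add(-49573, -27296), Add(-10527, -14165)) = Mul(-76869, -24692) = 1898049348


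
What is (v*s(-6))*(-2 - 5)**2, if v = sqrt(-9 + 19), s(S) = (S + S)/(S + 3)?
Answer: 196*sqrt(10) ≈ 619.81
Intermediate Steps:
s(S) = 2*S/(3 + S) (s(S) = (2*S)/(3 + S) = 2*S/(3 + S))
v = sqrt(10) ≈ 3.1623
(v*s(-6))*(-2 - 5)**2 = (sqrt(10)*(2*(-6)/(3 - 6)))*(-2 - 5)**2 = (sqrt(10)*(2*(-6)/(-3)))*(-7)**2 = (sqrt(10)*(2*(-6)*(-1/3)))*49 = (sqrt(10)*4)*49 = (4*sqrt(10))*49 = 196*sqrt(10)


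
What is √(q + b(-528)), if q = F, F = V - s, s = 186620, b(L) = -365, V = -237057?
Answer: I*√424042 ≈ 651.19*I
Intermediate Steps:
F = -423677 (F = -237057 - 1*186620 = -237057 - 186620 = -423677)
q = -423677
√(q + b(-528)) = √(-423677 - 365) = √(-424042) = I*√424042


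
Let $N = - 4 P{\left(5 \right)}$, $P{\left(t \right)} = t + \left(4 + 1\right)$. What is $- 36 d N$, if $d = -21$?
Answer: $-30240$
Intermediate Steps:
$P{\left(t \right)} = 5 + t$ ($P{\left(t \right)} = t + 5 = 5 + t$)
$N = -40$ ($N = - 4 \left(5 + 5\right) = \left(-4\right) 10 = -40$)
$- 36 d N = \left(-36\right) \left(-21\right) \left(-40\right) = 756 \left(-40\right) = -30240$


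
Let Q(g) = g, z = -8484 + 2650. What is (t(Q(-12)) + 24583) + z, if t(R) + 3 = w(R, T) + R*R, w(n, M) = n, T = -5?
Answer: 18878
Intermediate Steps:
z = -5834
t(R) = -3 + R + R² (t(R) = -3 + (R + R*R) = -3 + (R + R²) = -3 + R + R²)
(t(Q(-12)) + 24583) + z = ((-3 - 12 + (-12)²) + 24583) - 5834 = ((-3 - 12 + 144) + 24583) - 5834 = (129 + 24583) - 5834 = 24712 - 5834 = 18878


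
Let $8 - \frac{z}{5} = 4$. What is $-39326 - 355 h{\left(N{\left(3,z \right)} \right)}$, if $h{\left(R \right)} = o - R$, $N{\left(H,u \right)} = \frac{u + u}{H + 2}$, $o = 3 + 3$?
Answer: $-38616$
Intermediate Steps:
$z = 20$ ($z = 40 - 20 = 20$)
$o = 6$
$N{\left(H,u \right)} = \frac{2 u}{2 + H}$
$h{\left(R \right)} = 6 - R$
$-39326 - 355 h{\left(N{\left(3,z \right)} \right)} = -39326 - 355 \left(6 - 2 \cdot 20 \frac{1}{2 + 3}\right) = -39326 - 355 \left(6 - 2 \cdot 20 \cdot \frac{1}{5}\right) = -39326 - 355 \left(6 - 8\right) = -39326 - 355 \left(-2\right) = -39326 - -710 = -39326 + 710 = -38616$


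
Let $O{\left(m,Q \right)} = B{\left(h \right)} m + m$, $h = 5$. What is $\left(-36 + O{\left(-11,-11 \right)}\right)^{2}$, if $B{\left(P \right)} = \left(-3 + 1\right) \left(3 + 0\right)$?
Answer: $361$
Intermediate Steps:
$B{\left(P \right)} = -6$ ($B{\left(P \right)} = \left(-2\right) 3 = -6$)
$O{\left(m,Q \right)} = - 5 m$ ($O{\left(m,Q \right)} = - 6 m + m = - 5 m$)
$\left(-36 + O{\left(-11,-11 \right)}\right)^{2} = \left(-36 - -55\right)^{2} = \left(-36 + 55\right)^{2} = 19^{2} = 361$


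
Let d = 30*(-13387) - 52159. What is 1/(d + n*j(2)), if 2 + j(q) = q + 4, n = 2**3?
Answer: -1/453737 ≈ -2.2039e-6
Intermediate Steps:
n = 8
j(q) = 2 + q (j(q) = -2 + (q + 4) = -2 + (4 + q) = 2 + q)
d = -453769 (d = -401610 - 52159 = -453769)
1/(d + n*j(2)) = 1/(-453769 + 8*(2 + 2)) = 1/(-453769 + 8*4) = 1/(-453769 + 32) = 1/(-453737) = -1/453737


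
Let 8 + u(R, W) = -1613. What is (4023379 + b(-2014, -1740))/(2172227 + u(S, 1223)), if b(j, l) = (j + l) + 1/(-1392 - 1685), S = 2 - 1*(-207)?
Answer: 6184193062/3339477331 ≈ 1.8518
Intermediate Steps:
S = 209 (S = 2 + 207 = 209)
b(j, l) = -1/3077 + j + l (b(j, l) = (j + l) + 1/(-3077) = (j + l) - 1/3077 = -1/3077 + j + l)
u(R, W) = -1621 (u(R, W) = -8 - 1613 = -1621)
(4023379 + b(-2014, -1740))/(2172227 + u(S, 1223)) = (4023379 + (-1/3077 - 2014 - 1740))/(2172227 - 1621) = (4023379 - 11551059/3077)/2170606 = (12368386124/3077)*(1/2170606) = 6184193062/3339477331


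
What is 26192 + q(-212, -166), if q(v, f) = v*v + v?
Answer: 70924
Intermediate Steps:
q(v, f) = v + v² (q(v, f) = v² + v = v + v²)
26192 + q(-212, -166) = 26192 - 212*(1 - 212) = 26192 - 212*(-211) = 26192 + 44732 = 70924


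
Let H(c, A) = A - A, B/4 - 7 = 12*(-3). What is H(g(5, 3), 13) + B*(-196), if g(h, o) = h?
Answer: 22736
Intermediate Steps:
B = -116 (B = 28 + 4*(12*(-3)) = 28 + 4*(-36) = 28 - 144 = -116)
H(c, A) = 0
H(g(5, 3), 13) + B*(-196) = 0 - 116*(-196) = 0 + 22736 = 22736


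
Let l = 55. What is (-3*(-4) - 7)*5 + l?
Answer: 80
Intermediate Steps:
(-3*(-4) - 7)*5 + l = (-3*(-4) - 7)*5 + 55 = (12 - 7)*5 + 55 = 5*5 + 55 = 25 + 55 = 80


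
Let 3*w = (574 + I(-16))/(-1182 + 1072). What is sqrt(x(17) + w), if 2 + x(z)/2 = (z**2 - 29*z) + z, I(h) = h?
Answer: I*sqrt(1148565)/55 ≈ 19.486*I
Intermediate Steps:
x(z) = -4 - 56*z + 2*z**2 (x(z) = -4 + 2*((z**2 - 29*z) + z) = -4 + 2*(z**2 - 28*z) = -4 + (-56*z + 2*z**2) = -4 - 56*z + 2*z**2)
w = -93/55 (w = ((574 - 16)/(-1182 + 1072))/3 = (558/(-110))/3 = (558*(-1/110))/3 = (1/3)*(-279/55) = -93/55 ≈ -1.6909)
sqrt(x(17) + w) = sqrt((-4 - 56*17 + 2*17**2) - 93/55) = sqrt((-4 - 952 + 2*289) - 93/55) = sqrt((-4 - 952 + 578) - 93/55) = sqrt(-378 - 93/55) = sqrt(-20883/55) = I*sqrt(1148565)/55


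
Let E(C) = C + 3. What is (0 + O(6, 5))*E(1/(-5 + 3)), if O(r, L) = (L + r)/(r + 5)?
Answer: 5/2 ≈ 2.5000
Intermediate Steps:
E(C) = 3 + C
O(r, L) = (L + r)/(5 + r)
(0 + O(6, 5))*E(1/(-5 + 3)) = (0 + (5 + 6)/(5 + 6))*(3 + 1/(-5 + 3)) = (0 + 11/11)*(3 + 1/(-2)) = (0 + (1/11)*11)*(3 - 1/2) = (0 + 1)*(5/2) = 1*(5/2) = 5/2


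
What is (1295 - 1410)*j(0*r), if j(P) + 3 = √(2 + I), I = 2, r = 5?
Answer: 115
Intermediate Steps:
j(P) = -1 (j(P) = -3 + √(2 + 2) = -3 + √4 = -3 + 2 = -1)
(1295 - 1410)*j(0*r) = (1295 - 1410)*(-1) = -115*(-1) = 115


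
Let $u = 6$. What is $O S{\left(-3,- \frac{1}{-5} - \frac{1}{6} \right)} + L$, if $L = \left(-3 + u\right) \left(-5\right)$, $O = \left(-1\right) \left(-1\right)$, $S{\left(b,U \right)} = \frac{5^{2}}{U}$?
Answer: $735$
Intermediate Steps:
$S{\left(b,U \right)} = \frac{25}{U}$
$O = 1$
$L = -15$ ($L = \left(-3 + 6\right) \left(-5\right) = 3 \left(-5\right) = -15$)
$O S{\left(-3,- \frac{1}{-5} - \frac{1}{6} \right)} + L = 1 \frac{25}{- \frac{1}{-5} - \frac{1}{6}} - 15 = 1 \frac{25}{\left(-1\right) \left(- \frac{1}{5}\right) - \frac{1}{6}} - 15 = 1 \frac{25}{\frac{1}{5} - \frac{1}{6}} - 15 = 1 \cdot 25 \frac{1}{\frac{1}{30}} - 15 = 1 \cdot 25 \cdot 30 - 15 = 1 \cdot 750 - 15 = 750 - 15 = 735$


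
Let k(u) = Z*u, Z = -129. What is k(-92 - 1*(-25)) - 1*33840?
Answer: -25197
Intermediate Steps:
k(u) = -129*u
k(-92 - 1*(-25)) - 1*33840 = -129*(-92 - 1*(-25)) - 1*33840 = -129*(-92 + 25) - 33840 = -129*(-67) - 33840 = 8643 - 33840 = -25197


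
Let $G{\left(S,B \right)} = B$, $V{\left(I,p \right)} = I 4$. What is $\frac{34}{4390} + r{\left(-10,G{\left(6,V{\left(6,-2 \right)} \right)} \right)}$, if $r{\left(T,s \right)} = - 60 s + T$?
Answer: $- \frac{3182733}{2195} \approx -1450.0$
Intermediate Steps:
$V{\left(I,p \right)} = 4 I$
$r{\left(T,s \right)} = T - 60 s$
$\frac{34}{4390} + r{\left(-10,G{\left(6,V{\left(6,-2 \right)} \right)} \right)} = \frac{34}{4390} - \left(10 + 60 \cdot 4 \cdot 6\right) = 34 \cdot \frac{1}{4390} - 1450 = \frac{17}{2195} - 1450 = - \frac{3182733}{2195}$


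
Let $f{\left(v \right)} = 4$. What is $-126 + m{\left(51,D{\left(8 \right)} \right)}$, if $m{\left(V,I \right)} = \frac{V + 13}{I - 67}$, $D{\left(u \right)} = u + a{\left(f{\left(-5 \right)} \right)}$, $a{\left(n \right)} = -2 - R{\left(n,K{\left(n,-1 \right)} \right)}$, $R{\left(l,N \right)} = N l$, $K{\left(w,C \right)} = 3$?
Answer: $- \frac{9262}{73} \approx -126.88$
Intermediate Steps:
$a{\left(n \right)} = -2 - 3 n$
$D{\left(u \right)} = -14 + u$ ($D{\left(u \right)} = u - 14 = -14 + u$)
$m{\left(V,I \right)} = \frac{13 + V}{-67 + I}$
$-126 + m{\left(51,D{\left(8 \right)} \right)} = -126 + \frac{13 + 51}{-67 + \left(-14 + 8\right)} = -126 + \frac{1}{-67 - 6} \cdot 64 = -126 + \frac{1}{-73} \cdot 64 = -126 - \frac{64}{73} = - \frac{9262}{73}$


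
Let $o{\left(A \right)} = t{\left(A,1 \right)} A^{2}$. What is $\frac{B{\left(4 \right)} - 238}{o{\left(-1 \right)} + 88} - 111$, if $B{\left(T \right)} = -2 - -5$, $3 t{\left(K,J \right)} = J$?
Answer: $- \frac{6024}{53} \approx -113.66$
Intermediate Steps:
$t{\left(K,J \right)} = \frac{J}{3}$
$B{\left(T \right)} = 3$ ($B{\left(T \right)} = -2 + 5 = 3$)
$o{\left(A \right)} = \frac{A^{2}}{3}$ ($o{\left(A \right)} = \frac{1}{3} \cdot 1 A^{2} = \frac{A^{2}}{3}$)
$\frac{B{\left(4 \right)} - 238}{o{\left(-1 \right)} + 88} - 111 = \frac{3 - 238}{\frac{\left(-1\right)^{2}}{3} + 88} - 111 = - \frac{235}{\frac{1}{3} \cdot 1 + 88} - 111 = - \frac{235}{\frac{1}{3} + 88} - 111 = - \frac{235}{\frac{265}{3}} - 111 = \left(-235\right) \frac{3}{265} - 111 = - \frac{141}{53} - 111 = - \frac{6024}{53}$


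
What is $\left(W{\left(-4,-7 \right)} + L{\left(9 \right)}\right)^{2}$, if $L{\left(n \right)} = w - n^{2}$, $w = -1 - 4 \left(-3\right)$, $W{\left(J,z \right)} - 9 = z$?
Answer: $4624$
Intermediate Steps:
$W{\left(J,z \right)} = 9 + z$
$w = 11$ ($w = -1 - -12 = -1 + 12 = 11$)
$L{\left(n \right)} = 11 - n^{2}$
$\left(W{\left(-4,-7 \right)} + L{\left(9 \right)}\right)^{2} = \left(\left(9 - 7\right) + \left(11 - 9^{2}\right)\right)^{2} = \left(2 + \left(11 - 81\right)\right)^{2} = \left(2 - 70\right)^{2} = \left(-68\right)^{2} = 4624$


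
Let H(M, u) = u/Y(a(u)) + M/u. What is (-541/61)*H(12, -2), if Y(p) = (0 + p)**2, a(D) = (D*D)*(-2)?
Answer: 104413/1952 ≈ 53.490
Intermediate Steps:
a(D) = -2*D**2 (a(D) = D**2*(-2) = -2*D**2)
Y(p) = p**2
H(M, u) = 1/(4*u**3) + M/u (H(M, u) = u/((-2*u**2)**2) + M/u = u/((4*u**4)) + M/u = u*(1/(4*u**4)) + M/u = 1/(4*u**3) + M/u)
(-541/61)*H(12, -2) = (-541/61)*((1/4)/(-2)**3 + 12/(-2)) = (-541*1/61)*((1/4)*(-1/8) + 12*(-1/2)) = -541*(-1/32 - 6)/61 = -541/61*(-193/32) = 104413/1952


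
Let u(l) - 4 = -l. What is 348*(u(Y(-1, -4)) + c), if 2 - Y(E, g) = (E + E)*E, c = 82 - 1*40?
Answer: 16008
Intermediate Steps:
c = 42 (c = 82 - 40 = 42)
Y(E, g) = 2 - 2*E**2 (Y(E, g) = 2 - (E + E)*E = 2 - 2*E*E = 2 - 2*E**2)
u(l) = 4 - l
348*(u(Y(-1, -4)) + c) = 348*((4 - (2 - 2*(-1)**2)) + 42) = 348*((4 - (2 - 2*1)) + 42) = 348*((4 - (2 - 2)) + 42) = 348*((4 - 1*0) + 42) = 348*((4 + 0) + 42) = 348*(4 + 42) = 348*46 = 16008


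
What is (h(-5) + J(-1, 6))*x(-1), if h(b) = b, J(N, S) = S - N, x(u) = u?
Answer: -2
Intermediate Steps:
(h(-5) + J(-1, 6))*x(-1) = (-5 + (6 - 1*(-1)))*(-1) = (-5 + (6 + 1))*(-1) = (-5 + 7)*(-1) = 2*(-1) = -2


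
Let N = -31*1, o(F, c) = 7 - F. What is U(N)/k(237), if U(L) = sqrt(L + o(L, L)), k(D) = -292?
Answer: -sqrt(7)/292 ≈ -0.0090608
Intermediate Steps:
N = -31
U(L) = sqrt(7) (U(L) = sqrt(L + (7 - L)) = sqrt(7))
U(N)/k(237) = sqrt(7)/(-292) = sqrt(7)*(-1/292) = -sqrt(7)/292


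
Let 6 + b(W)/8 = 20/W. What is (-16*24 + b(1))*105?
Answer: -28560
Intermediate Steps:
b(W) = -48 + 160/W (b(W) = -48 + 8*(20/W) = -48 + 160/W)
(-16*24 + b(1))*105 = (-16*24 + (-48 + 160/1))*105 = (-384 + (-48 + 160*1))*105 = (-384 + (-48 + 160))*105 = (-384 + 112)*105 = -272*105 = -28560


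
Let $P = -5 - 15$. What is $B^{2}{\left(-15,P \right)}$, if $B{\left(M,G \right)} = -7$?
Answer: $49$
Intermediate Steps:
$P = -20$ ($P = -5 - 15 = -20$)
$B^{2}{\left(-15,P \right)} = \left(-7\right)^{2} = 49$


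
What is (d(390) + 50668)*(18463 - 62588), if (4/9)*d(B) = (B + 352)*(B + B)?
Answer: -59695741750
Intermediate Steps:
d(B) = 9*B*(352 + B)/2 (d(B) = 9*((B + 352)*(B + B))/4 = 9*((352 + B)*(2*B))/4 = 9*(2*B*(352 + B))/4 = 9*B*(352 + B)/2)
(d(390) + 50668)*(18463 - 62588) = ((9/2)*390*(352 + 390) + 50668)*(18463 - 62588) = ((9/2)*390*742 + 50668)*(-44125) = (1302210 + 50668)*(-44125) = 1352878*(-44125) = -59695741750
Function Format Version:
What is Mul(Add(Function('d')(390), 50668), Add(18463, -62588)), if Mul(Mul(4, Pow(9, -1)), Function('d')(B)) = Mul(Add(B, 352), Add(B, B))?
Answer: -59695741750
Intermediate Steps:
Function('d')(B) = Mul(Rational(9, 2), B, Add(352, B)) (Function('d')(B) = Mul(Rational(9, 4), Mul(Add(B, 352), Add(B, B))) = Mul(Rational(9, 4), Mul(Add(352, B), Mul(2, B))) = Mul(Rational(9, 4), Mul(2, B, Add(352, B))) = Mul(Rational(9, 2), B, Add(352, B)))
Mul(Add(Function('d')(390), 50668), Add(18463, -62588)) = Mul(Add(Mul(Rational(9, 2), 390, Add(352, 390)), 50668), Add(18463, -62588)) = Mul(Add(Mul(Rational(9, 2), 390, 742), 50668), -44125) = Mul(Add(1302210, 50668), -44125) = Mul(1352878, -44125) = -59695741750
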